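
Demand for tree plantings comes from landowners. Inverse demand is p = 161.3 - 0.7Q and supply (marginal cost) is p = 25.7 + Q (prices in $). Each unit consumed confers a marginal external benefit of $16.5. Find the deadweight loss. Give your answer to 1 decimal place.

DWL = $80.1

Market equilibrium (private): 25.7 + Q = 161.3 - 0.7Q → Q_m = 79.7647.
Social marginal benefit = demand + MEB = 177.8 - 0.7Q.
Set SMB = MC: 177.8 - 0.7Q = 25.7 + Q → Q* = 89.4706.
Height of the DWL triangle at Q_m is SMB(Q_m) − MC(Q_m) = MEB(Q_m) = 16.5000.
DWL = ½ × 9.7059 × 16.5000 = 80.0737.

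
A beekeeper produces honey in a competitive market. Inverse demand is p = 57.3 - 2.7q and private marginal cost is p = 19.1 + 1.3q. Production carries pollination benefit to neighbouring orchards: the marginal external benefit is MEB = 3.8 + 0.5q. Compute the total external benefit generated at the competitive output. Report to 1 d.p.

Market equilibrium (private): 19.1 + 1.3q = 57.3 - 2.7q → q_m = 9.5500.
Total external benefit = ∫₀^{q_m} (3.8 + 0.5q) dq = 3.8×9.5500 + ½×0.5×9.5500² = 59.0906.

59.1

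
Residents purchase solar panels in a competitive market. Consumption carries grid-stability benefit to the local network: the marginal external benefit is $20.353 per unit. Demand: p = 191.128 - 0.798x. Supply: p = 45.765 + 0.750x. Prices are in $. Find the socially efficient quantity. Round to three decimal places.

x* = 107.052

Social marginal benefit = demand + MEB = 211.481 - 0.798x.
Set SMB = MC: 211.481 - 0.798x = 45.765 + 0.750x → x* = 107.0517.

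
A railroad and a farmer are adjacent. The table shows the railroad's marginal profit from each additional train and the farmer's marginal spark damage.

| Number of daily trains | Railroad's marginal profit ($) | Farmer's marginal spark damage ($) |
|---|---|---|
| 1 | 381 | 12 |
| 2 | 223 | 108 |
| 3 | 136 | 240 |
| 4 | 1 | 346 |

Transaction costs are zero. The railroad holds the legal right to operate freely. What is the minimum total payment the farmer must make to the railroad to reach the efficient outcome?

Left alone the railroad would choose level 4 (marginal profit stays positive).
Efficient level: k* = 2 (marginal profit ≥ marginal spark damage through 2).
The farmer must at least cover the railroad's forgone profit from cutting 4→2: 136 + 1 = 137.

$137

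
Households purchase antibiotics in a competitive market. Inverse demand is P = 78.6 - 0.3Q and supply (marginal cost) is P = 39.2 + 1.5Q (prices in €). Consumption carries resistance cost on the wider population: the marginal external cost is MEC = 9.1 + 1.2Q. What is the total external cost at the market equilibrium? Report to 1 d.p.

€486.7

Market equilibrium (private): 39.2 + 1.5Q = 78.6 - 0.3Q → Q_m = 21.8889.
Total external cost = ∫₀^{Q_m} (9.1 + 1.2Q) dQ = 9.1×21.8889 + ½×1.2×21.8889² = 486.6634.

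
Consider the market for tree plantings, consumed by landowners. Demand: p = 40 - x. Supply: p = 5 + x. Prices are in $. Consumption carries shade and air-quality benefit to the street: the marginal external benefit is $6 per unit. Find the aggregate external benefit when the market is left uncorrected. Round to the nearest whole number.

$105

Market equilibrium (private): 5 + x = 40 - x → x_m = 17.5000.
Total external benefit = MEB × x_m = 6 × 17.5000 = 105.0000.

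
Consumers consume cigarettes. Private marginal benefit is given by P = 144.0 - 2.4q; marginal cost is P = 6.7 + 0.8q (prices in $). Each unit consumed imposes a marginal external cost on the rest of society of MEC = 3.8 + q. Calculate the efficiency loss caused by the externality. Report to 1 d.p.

DWL = $259.7

Market equilibrium (private): 6.7 + 0.8q = 144.0 - 2.4q → q_m = 42.9063.
Social marginal benefit = demand − MEC = 140.2 - 3.4q.
Set SMB = MC: 140.2 - 3.4q = 6.7 + 0.8q → q* = 31.7857.
The welfare-loss triangle has base |q_m − q*| and height MEC(q_m) (the vertical gap between SMB and MC is zero at q* and MEC at q_m).
DWL = ½ × 11.1206 × 46.7063 = 259.7010.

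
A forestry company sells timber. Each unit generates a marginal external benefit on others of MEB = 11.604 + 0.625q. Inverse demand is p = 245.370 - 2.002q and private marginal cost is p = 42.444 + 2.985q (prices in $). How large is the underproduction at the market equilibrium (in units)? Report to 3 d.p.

Market equilibrium (private): 42.444 + 2.985q = 245.370 - 2.002q → q_m = 40.6910.
Social marginal cost = private MC − MEB = 30.840 + 2.360q.
Set SMC = demand: 30.840 + 2.360q = 245.370 - 2.002q → q* = 49.1816.
Gap = |40.6910 − 49.1816| = 8.4906.

8.491 units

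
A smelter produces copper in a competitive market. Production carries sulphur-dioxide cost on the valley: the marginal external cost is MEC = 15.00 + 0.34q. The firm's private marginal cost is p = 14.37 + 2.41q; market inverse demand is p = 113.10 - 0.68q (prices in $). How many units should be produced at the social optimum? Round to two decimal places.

Social marginal cost = private MC + MEC = 29.37 + 2.75q.
Set SMC = demand: 29.37 + 2.75q = 113.10 - 0.68q → q* = 24.4111.

q* = 24.41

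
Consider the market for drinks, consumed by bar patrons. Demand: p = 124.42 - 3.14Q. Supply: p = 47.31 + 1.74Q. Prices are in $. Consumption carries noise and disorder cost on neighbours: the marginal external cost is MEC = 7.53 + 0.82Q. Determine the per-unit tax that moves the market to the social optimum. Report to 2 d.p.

tax = $17.54 per unit

Social marginal benefit = demand − MEC = 116.89 - 3.96Q.
Set SMB = MC: 116.89 - 3.96Q = 47.31 + 1.74Q → Q* = 12.2070.
The Pigouvian tax equals MEC at Q*: 7.53 + 0.82×12.2070 = 17.5397.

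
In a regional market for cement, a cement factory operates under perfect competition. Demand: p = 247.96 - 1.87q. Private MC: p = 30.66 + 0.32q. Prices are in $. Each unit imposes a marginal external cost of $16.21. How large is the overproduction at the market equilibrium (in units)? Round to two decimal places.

7.40 units

Market equilibrium (private): 30.66 + 0.32q = 247.96 - 1.87q → q_m = 99.2237.
Social marginal cost = private MC + MEC = 46.87 + 0.32q.
Set SMC = demand: 46.87 + 0.32q = 247.96 - 1.87q → q* = 91.8219.
Gap = |99.2237 − 91.8219| = 7.4018.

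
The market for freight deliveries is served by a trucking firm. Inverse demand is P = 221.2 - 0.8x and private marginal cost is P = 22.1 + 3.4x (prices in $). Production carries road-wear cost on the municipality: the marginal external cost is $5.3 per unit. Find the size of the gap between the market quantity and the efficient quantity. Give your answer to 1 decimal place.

1.3 units

Market equilibrium (private): 22.1 + 3.4x = 221.2 - 0.8x → x_m = 47.4048.
Social marginal cost = private MC + MEC = 27.4 + 3.4x.
Set SMC = demand: 27.4 + 3.4x = 221.2 - 0.8x → x* = 46.1429.
Gap = |47.4048 − 46.1429| = 1.2619.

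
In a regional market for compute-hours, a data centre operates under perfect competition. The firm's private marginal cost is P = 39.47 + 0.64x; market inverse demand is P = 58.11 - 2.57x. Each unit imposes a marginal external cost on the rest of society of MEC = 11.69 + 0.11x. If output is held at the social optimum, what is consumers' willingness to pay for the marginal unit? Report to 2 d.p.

P = 52.73

Social marginal cost = private MC + MEC = 51.16 + 0.75x.
Set SMC = demand: 51.16 + 0.75x = 58.11 - 2.57x → x* = 2.0934.
Consumer price on the demand curve at x*: 58.11 − 2.57×2.0934 = 52.7300.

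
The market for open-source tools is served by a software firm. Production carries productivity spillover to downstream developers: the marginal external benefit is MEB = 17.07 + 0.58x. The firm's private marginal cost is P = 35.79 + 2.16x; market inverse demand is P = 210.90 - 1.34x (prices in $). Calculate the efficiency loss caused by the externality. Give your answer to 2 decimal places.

Market equilibrium (private): 35.79 + 2.16x = 210.90 - 1.34x → x_m = 50.0314.
Social marginal cost = private MC − MEB = 18.72 + 1.58x.
Set SMC = demand: 18.72 + 1.58x = 210.90 - 1.34x → x* = 65.8151.
Between x* and x_m the wedge demand − SMC runs linearly from 0 to MEB(x_m), so the loss is a triangle.
DWL = ½ × 15.7837 × 46.0882 = 363.7212.

DWL = $363.72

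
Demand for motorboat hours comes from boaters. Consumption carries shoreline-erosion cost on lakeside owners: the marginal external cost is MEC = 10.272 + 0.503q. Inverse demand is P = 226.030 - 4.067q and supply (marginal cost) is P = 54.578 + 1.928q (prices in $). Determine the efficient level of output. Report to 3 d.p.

q* = 24.805

Social marginal benefit = demand − MEC = 215.758 - 4.570q.
Set SMB = MC: 215.758 - 4.570q = 54.578 + 1.928q → q* = 24.8046.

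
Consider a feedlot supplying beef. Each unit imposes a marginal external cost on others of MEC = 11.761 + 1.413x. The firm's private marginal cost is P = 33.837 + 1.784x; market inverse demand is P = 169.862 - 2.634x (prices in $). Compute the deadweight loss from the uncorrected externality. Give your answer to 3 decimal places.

DWL = $261.901

Market equilibrium (private): 33.837 + 1.784x = 169.862 - 2.634x → x_m = 30.7888.
Social marginal cost = private MC + MEC = 45.598 + 3.197x.
Set SMC = demand: 45.598 + 3.197x = 169.862 - 2.634x → x* = 21.3109.
The welfare-loss triangle has base |x_m − x*| and height MEC(x_m) (the vertical gap between SMC and demand is zero at x* and MEC at x_m).
DWL = ½ × 9.4779 × 55.2656 = 261.9009.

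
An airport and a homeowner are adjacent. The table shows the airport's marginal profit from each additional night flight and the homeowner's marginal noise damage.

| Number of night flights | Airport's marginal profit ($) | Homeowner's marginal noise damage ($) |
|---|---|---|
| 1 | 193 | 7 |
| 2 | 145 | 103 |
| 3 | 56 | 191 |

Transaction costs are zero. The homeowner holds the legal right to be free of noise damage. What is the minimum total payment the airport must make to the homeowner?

$110

Efficient level: marginal profit ≥ marginal noise damage through level 2, so k* = 2.
With the homeowner holding the right, the airport must at least compensate total damage at k*: 7 + 103 = 110.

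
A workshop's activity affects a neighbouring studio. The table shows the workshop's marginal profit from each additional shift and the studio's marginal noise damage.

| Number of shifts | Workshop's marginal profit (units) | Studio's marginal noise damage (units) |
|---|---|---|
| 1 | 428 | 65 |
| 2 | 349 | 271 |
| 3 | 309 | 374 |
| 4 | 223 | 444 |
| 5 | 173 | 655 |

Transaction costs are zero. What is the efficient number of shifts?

Bargaining reaches the level where marginal profit last exceeds marginal noise damage.
That holds through level 2 (349 ≥ 271) but not at 3 (309 < 374).

2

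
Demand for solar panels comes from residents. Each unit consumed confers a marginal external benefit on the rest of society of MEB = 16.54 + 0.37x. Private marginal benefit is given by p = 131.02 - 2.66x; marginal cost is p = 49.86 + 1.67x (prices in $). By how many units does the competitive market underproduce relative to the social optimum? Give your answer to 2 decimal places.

5.93 units

Market equilibrium (private): 49.86 + 1.67x = 131.02 - 2.66x → x_m = 18.7436.
Social marginal benefit = demand + MEB = 147.56 - 2.29x.
Set SMB = MC: 147.56 - 2.29x = 49.86 + 1.67x → x* = 24.6717.
Gap = |18.7436 − 24.6717| = 5.9281.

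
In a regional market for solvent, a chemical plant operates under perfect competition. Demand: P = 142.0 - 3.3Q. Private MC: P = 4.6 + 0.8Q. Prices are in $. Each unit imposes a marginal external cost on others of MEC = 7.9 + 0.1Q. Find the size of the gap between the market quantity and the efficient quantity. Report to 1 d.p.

Market equilibrium (private): 4.6 + 0.8Q = 142.0 - 3.3Q → Q_m = 33.5122.
Social marginal cost = private MC + MEC = 12.5 + 0.9Q.
Set SMC = demand: 12.5 + 0.9Q = 142.0 - 3.3Q → Q* = 30.8333.
Gap = |33.5122 − 30.8333| = 2.6789.

2.7 units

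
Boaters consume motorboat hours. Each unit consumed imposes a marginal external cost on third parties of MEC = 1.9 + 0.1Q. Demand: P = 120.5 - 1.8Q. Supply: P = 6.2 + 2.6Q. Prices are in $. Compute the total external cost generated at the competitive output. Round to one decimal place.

Market equilibrium (private): 6.2 + 2.6Q = 120.5 - 1.8Q → Q_m = 25.9773.
Total external cost = ∫₀^{Q_m} (1.9 + 0.1Q) dQ = 1.9×25.9773 + ½×0.1×25.9773² = 83.0979.

$83.1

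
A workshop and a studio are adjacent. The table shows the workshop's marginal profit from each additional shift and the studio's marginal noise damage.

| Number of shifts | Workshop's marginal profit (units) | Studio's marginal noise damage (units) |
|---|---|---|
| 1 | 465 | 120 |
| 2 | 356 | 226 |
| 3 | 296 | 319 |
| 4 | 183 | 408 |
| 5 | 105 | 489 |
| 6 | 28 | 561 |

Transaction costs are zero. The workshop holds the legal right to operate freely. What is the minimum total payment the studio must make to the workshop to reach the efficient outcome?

Left alone the workshop would choose level 6 (marginal profit stays positive).
Efficient level: k* = 2 (marginal profit ≥ marginal noise damage through 2).
The studio must at least cover the workshop's forgone profit from cutting 6→2: 296 + 183 + 105 + 28 = 612.

612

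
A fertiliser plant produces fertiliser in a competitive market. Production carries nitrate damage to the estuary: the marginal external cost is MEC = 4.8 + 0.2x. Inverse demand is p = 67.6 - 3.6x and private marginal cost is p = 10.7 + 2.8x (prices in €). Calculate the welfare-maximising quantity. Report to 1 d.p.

x* = 7.9

Social marginal cost = private MC + MEC = 15.5 + 3.0x.
Set SMC = demand: 15.5 + 3.0x = 67.6 - 3.6x → x* = 7.8939.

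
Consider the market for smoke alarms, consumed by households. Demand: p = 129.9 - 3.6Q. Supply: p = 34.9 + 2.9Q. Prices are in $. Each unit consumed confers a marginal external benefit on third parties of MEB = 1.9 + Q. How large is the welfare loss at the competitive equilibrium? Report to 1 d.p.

DWL = $24.8

Market equilibrium (private): 34.9 + 2.9Q = 129.9 - 3.6Q → Q_m = 14.6154.
Social marginal benefit = demand + MEB = 131.8 - 2.6Q.
Set SMB = MC: 131.8 - 2.6Q = 34.9 + 2.9Q → Q* = 17.6182.
The loss is the area between SMB and MC from Q* to Q_m; with linear curves that's a triangle of height MEB(Q_m).
DWL = ½ × 3.0028 × 16.5154 = 24.7962.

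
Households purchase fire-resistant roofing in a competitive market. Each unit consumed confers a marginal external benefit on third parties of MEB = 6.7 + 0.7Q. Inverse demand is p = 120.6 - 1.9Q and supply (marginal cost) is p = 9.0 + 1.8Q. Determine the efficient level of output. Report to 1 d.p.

Q* = 39.4

Social marginal benefit = demand + MEB = 127.3 - 1.2Q.
Set SMB = MC: 127.3 - 1.2Q = 9.0 + 1.8Q → Q* = 39.4333.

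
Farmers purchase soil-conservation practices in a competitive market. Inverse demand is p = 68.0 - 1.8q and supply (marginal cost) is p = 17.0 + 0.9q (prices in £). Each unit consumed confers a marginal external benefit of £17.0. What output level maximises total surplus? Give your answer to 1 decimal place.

q* = 25.2

Social marginal benefit = demand + MEB = 85.0 - 1.8q.
Set SMB = MC: 85.0 - 1.8q = 17.0 + 0.9q → q* = 25.1852.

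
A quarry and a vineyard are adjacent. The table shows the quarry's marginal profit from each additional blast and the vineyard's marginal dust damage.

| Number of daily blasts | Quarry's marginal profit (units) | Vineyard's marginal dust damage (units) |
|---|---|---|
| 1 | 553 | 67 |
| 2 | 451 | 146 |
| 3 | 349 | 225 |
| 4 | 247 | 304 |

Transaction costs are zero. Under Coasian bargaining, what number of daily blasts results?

Bargaining reaches the level where marginal profit last exceeds marginal dust damage.
That holds through level 3 (349 ≥ 225) but not at 4 (247 < 304).

3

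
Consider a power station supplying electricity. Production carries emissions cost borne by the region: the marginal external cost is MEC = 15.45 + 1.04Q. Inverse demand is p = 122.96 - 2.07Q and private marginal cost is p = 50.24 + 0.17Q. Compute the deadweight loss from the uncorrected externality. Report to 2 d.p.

DWL = 369.19

Market equilibrium (private): 50.24 + 0.17Q = 122.96 - 2.07Q → Q_m = 32.4643.
Social marginal cost = private MC + MEC = 65.69 + 1.21Q.
Set SMC = demand: 65.69 + 1.21Q = 122.96 - 2.07Q → Q* = 17.4604.
Between Q* and Q_m the wedge SMC − demand runs linearly from 0 to MEC(Q_m), so the loss is a triangle.
DWL = ½ × 15.0039 × 49.2129 = 369.1927.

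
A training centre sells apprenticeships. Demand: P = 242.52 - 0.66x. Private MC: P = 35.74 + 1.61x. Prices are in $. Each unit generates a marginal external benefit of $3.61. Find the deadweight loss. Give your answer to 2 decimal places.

DWL = $2.87

Market equilibrium (private): 35.74 + 1.61x = 242.52 - 0.66x → x_m = 91.0925.
Social marginal cost = private MC − MEB = 32.13 + 1.61x.
Set SMC = demand: 32.13 + 1.61x = 242.52 - 0.66x → x* = 92.6828.
The loss is the area between SMC and demand from x* to x_m; with linear curves that's a triangle of height MEB(x_m).
DWL = ½ × 1.5903 × 3.6100 = 2.8705.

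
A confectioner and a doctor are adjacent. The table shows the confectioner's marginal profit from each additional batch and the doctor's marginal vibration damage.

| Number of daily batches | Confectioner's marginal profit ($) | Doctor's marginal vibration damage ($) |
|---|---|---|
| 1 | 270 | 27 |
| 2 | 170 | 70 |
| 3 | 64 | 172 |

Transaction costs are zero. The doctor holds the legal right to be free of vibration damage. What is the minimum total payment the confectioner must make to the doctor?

Efficient level: marginal profit ≥ marginal vibration damage through level 2, so k* = 2.
With the doctor holding the right, the confectioner must at least compensate total damage at k*: 27 + 70 = 97.

$97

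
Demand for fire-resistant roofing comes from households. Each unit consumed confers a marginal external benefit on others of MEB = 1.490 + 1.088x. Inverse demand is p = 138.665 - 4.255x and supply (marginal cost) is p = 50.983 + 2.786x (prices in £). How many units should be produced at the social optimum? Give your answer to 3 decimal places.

Social marginal benefit = demand + MEB = 140.155 - 3.167x.
Set SMB = MC: 140.155 - 3.167x = 50.983 + 2.786x → x* = 14.9793.

x* = 14.979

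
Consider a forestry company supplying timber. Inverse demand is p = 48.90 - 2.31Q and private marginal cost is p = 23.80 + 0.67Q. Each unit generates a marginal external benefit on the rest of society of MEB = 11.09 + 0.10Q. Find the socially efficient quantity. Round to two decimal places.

Social marginal cost = private MC − MEB = 12.71 + 0.57Q.
Set SMC = demand: 12.71 + 0.57Q = 48.90 - 2.31Q → Q* = 12.5660.

Q* = 12.57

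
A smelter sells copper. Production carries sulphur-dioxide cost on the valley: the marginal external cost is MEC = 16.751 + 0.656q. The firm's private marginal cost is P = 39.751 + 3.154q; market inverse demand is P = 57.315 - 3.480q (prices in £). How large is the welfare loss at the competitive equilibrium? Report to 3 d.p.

DWL = £23.443

Market equilibrium (private): 39.751 + 3.154q = 57.315 - 3.480q → q_m = 2.6476.
Social marginal cost = private MC + MEC = 56.502 + 3.810q.
Set SMC = demand: 56.502 + 3.810q = 57.315 - 3.480q → q* = 0.1115.
Between q* and q_m the wedge SMC − demand runs linearly from 0 to MEC(q_m), so the loss is a triangle.
DWL = ½ × 2.5361 × 18.4878 = 23.4435.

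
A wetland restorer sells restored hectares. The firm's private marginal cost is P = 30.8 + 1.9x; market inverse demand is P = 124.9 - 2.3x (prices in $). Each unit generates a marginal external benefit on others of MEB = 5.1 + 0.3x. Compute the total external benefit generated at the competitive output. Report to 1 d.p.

$189.6

Market equilibrium (private): 30.8 + 1.9x = 124.9 - 2.3x → x_m = 22.4048.
Total external benefit = ∫₀^{x_m} (5.1 + 0.3x) dx = 5.1×22.4048 + ½×0.3×22.4048² = 189.5607.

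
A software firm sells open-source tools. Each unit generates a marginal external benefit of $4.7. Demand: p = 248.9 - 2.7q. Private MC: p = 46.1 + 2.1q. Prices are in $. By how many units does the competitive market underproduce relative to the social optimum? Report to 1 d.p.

1.0 units

Market equilibrium (private): 46.1 + 2.1q = 248.9 - 2.7q → q_m = 42.2500.
Social marginal cost = private MC − MEB = 41.4 + 2.1q.
Set SMC = demand: 41.4 + 2.1q = 248.9 - 2.7q → q* = 43.2292.
Gap = |42.2500 − 43.2292| = 0.9792.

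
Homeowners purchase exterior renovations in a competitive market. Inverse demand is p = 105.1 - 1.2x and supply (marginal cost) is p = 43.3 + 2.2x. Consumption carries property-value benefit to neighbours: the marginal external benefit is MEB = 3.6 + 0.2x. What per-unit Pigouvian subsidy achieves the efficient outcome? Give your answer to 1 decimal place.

Social marginal benefit = demand + MEB = 108.7 - x.
Set SMB = MC: 108.7 - x = 43.3 + 2.2x → x* = 20.4375.
The Pigouvian subsidy equals MEB at x*: 3.6 + 0.2×20.4375 = 7.6875.

subsidy = 7.7 per unit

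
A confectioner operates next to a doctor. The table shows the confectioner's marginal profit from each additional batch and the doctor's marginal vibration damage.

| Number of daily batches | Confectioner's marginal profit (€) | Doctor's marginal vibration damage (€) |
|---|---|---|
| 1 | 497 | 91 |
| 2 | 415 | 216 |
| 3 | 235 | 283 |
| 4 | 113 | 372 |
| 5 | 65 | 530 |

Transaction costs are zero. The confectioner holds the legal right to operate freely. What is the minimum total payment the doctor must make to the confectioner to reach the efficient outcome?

Left alone the confectioner would choose level 5 (marginal profit stays positive).
Efficient level: k* = 2 (marginal profit ≥ marginal vibration damage through 2).
The doctor must at least cover the confectioner's forgone profit from cutting 5→2: 235 + 113 + 65 = 413.

€413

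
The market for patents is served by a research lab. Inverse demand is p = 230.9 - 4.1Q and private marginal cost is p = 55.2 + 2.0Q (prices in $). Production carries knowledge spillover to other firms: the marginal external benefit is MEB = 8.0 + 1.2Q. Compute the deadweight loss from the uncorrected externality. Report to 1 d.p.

DWL = $184.9

Market equilibrium (private): 55.2 + 2.0Q = 230.9 - 4.1Q → Q_m = 28.8033.
Social marginal cost = private MC − MEB = 47.2 + 0.8Q.
Set SMC = demand: 47.2 + 0.8Q = 230.9 - 4.1Q → Q* = 37.4898.
Height of the DWL triangle at Q_m is demand(Q_m) − SMC(Q_m) = MEB(Q_m) = 42.5639.
DWL = ½ × 8.6865 × 42.5639 = 184.8657.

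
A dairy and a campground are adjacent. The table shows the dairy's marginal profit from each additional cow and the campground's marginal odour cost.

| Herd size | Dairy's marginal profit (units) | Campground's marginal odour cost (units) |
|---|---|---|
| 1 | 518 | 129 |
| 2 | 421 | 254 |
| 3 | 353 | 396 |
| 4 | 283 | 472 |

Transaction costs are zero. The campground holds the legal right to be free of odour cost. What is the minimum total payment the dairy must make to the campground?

Efficient level: marginal profit ≥ marginal odour cost through level 2, so k* = 2.
With the campground holding the right, the dairy must at least compensate total damage at k*: 129 + 254 = 383.

383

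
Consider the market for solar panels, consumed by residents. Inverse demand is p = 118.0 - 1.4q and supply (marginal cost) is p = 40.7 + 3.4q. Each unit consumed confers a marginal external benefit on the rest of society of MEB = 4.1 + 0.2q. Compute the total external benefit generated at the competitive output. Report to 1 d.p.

92.0

Market equilibrium (private): 40.7 + 3.4q = 118.0 - 1.4q → q_m = 16.1042.
Total external benefit = ∫₀^{q_m} (4.1 + 0.2q) dq = 4.1×16.1042 + ½×0.2×16.1042² = 91.9617.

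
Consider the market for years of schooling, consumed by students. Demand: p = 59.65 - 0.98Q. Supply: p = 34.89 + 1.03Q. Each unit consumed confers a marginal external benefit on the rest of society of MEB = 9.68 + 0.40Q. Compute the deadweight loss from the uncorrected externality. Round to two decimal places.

Market equilibrium (private): 34.89 + 1.03Q = 59.65 - 0.98Q → Q_m = 12.3184.
Social marginal benefit = demand + MEB = 69.33 - 0.58Q.
Set SMB = MC: 69.33 - 0.58Q = 34.89 + 1.03Q → Q* = 21.3913.
Height of the DWL triangle at Q_m is SMB(Q_m) − MC(Q_m) = MEB(Q_m) = 14.6074.
DWL = ½ × 9.0729 × 14.6074 = 66.2657.

DWL = 66.27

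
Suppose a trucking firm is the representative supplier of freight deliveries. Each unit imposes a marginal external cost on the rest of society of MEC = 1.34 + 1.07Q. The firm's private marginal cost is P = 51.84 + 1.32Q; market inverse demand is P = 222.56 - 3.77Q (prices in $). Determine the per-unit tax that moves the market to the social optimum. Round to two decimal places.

Social marginal cost = private MC + MEC = 53.18 + 2.39Q.
Set SMC = demand: 53.18 + 2.39Q = 222.56 - 3.77Q → Q* = 27.4968.
The Pigouvian tax equals MEC at Q*: 1.34 + 1.07×27.4968 = 30.7616.

tax = $30.76 per unit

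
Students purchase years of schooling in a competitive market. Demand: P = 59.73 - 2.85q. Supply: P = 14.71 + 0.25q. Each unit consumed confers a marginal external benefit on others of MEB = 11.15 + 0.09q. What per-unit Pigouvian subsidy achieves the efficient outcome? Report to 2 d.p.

subsidy = 12.83 per unit

Social marginal benefit = demand + MEB = 70.88 - 2.76q.
Set SMB = MC: 70.88 - 2.76q = 14.71 + 0.25q → q* = 18.6611.
The Pigouvian subsidy equals MEB at q*: 11.15 + 0.09×18.6611 = 12.8295.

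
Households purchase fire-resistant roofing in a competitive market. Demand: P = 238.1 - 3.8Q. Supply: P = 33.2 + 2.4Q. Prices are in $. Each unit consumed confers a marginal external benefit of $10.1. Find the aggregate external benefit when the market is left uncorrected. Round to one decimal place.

$333.8

Market equilibrium (private): 33.2 + 2.4Q = 238.1 - 3.8Q → Q_m = 33.0484.
Total external benefit = MEB × Q_m = 10.1 × 33.0484 = 333.7888.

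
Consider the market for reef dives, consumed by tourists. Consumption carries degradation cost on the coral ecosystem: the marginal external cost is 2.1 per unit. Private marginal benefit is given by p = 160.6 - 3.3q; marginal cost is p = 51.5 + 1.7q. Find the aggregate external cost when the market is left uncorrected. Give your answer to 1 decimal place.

Market equilibrium (private): 51.5 + 1.7q = 160.6 - 3.3q → q_m = 21.8200.
Total external cost = MEC × q_m = 2.1 × 21.8200 = 45.8220.

45.8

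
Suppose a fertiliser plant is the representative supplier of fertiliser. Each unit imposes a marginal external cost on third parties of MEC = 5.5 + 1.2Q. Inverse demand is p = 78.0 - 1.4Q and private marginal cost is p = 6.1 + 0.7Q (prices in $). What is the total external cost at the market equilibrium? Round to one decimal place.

$891.7

Market equilibrium (private): 6.1 + 0.7Q = 78.0 - 1.4Q → Q_m = 34.2381.
Total external cost = ∫₀^{Q_m} (5.5 + 1.2Q) dQ = 5.5×34.2381 + ½×1.2×34.2381² = 891.6580.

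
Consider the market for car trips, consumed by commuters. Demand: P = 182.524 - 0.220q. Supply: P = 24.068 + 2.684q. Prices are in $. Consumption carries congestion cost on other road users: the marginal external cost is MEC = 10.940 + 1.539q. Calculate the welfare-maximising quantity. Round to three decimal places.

Social marginal benefit = demand − MEC = 171.584 - 1.759q.
Set SMB = MC: 171.584 - 1.759q = 24.068 + 2.684q → q* = 33.2019.

q* = 33.202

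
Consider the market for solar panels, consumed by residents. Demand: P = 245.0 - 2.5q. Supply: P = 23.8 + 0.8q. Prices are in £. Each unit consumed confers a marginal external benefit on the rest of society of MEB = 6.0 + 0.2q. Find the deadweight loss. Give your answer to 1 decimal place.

DWL = £60.7

Market equilibrium (private): 23.8 + 0.8q = 245.0 - 2.5q → q_m = 67.0303.
Social marginal benefit = demand + MEB = 251.0 - 2.3q.
Set SMB = MC: 251.0 - 2.3q = 23.8 + 0.8q → q* = 73.2903.
Between q* and q_m the wedge SMB − MC runs linearly from 0 to MEB(q_m), so the loss is a triangle.
DWL = ½ × 6.2600 × 19.4061 = 60.7411.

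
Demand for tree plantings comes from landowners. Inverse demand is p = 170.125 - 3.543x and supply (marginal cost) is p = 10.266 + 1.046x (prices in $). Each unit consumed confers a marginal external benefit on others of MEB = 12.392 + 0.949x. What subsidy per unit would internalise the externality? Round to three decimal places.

Social marginal benefit = demand + MEB = 182.517 - 2.594x.
Set SMB = MC: 182.517 - 2.594x = 10.266 + 1.046x → x* = 47.3217.
The Pigouvian subsidy equals MEB at x*: 12.392 + 0.949×47.3217 = 57.3003.

subsidy = $57.300 per unit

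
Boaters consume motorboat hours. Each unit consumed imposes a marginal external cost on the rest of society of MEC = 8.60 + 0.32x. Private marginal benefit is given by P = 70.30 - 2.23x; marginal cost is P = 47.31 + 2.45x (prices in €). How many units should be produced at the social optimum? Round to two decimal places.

x* = 2.88

Social marginal benefit = demand − MEC = 61.70 - 2.55x.
Set SMB = MC: 61.70 - 2.55x = 47.31 + 2.45x → x* = 2.8780.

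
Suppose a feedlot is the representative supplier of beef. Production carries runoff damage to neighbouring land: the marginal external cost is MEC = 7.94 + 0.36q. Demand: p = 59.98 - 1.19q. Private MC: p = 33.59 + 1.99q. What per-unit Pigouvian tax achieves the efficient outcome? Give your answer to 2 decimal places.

Social marginal cost = private MC + MEC = 41.53 + 2.35q.
Set SMC = demand: 41.53 + 2.35q = 59.98 - 1.19q → q* = 5.2119.
The Pigouvian tax equals MEC at q*: 7.94 + 0.36×5.2119 = 9.8163.

tax = 9.82 per unit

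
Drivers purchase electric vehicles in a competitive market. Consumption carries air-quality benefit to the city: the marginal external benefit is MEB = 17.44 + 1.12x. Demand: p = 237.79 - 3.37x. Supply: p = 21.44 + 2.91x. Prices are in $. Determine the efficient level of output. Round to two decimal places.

Social marginal benefit = demand + MEB = 255.23 - 2.25x.
Set SMB = MC: 255.23 - 2.25x = 21.44 + 2.91x → x* = 45.3081.

x* = 45.31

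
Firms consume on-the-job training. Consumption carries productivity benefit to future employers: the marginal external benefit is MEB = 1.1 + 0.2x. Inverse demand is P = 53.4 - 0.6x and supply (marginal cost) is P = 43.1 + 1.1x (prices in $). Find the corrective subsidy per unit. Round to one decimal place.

subsidy = $2.6 per unit

Social marginal benefit = demand + MEB = 54.5 - 0.4x.
Set SMB = MC: 54.5 - 0.4x = 43.1 + 1.1x → x* = 7.6000.
The Pigouvian subsidy equals MEB at x*: 1.1 + 0.2×7.6000 = 2.6200.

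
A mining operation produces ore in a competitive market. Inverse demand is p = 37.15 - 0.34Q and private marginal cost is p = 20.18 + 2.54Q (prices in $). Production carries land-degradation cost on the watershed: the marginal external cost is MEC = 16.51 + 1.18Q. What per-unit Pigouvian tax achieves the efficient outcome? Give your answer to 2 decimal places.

tax = $16.64 per unit

Social marginal cost = private MC + MEC = 36.69 + 3.72Q.
Set SMC = demand: 36.69 + 3.72Q = 37.15 - 0.34Q → Q* = 0.1133.
The Pigouvian tax equals MEC at Q*: 16.51 + 1.18×0.1133 = 16.6437.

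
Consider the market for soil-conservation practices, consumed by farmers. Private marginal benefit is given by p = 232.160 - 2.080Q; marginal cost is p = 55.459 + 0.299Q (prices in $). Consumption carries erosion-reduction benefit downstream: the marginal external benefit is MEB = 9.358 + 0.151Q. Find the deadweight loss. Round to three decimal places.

Market equilibrium (private): 55.459 + 0.299Q = 232.160 - 2.080Q → Q_m = 74.2753.
Social marginal benefit = demand + MEB = 241.518 - 1.929Q.
Set SMB = MC: 241.518 - 1.929Q = 55.459 + 0.299Q → Q* = 83.5094.
The welfare-loss triangle has base |Q_m − Q*| and height MEB(Q_m) (the vertical gap between SMB and MC is zero at Q* and MEB at Q_m).
DWL = ½ × 9.2341 × 20.5736 = 94.9893.

DWL = $94.989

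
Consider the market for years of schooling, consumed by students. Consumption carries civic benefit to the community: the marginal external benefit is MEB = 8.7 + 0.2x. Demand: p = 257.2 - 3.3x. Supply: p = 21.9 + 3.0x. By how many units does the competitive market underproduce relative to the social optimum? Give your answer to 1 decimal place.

2.7 units

Market equilibrium (private): 21.9 + 3.0x = 257.2 - 3.3x → x_m = 37.3492.
Social marginal benefit = demand + MEB = 265.9 - 3.1x.
Set SMB = MC: 265.9 - 3.1x = 21.9 + 3.0x → x* = 40.0000.
Gap = |37.3492 − 40.0000| = 2.6508.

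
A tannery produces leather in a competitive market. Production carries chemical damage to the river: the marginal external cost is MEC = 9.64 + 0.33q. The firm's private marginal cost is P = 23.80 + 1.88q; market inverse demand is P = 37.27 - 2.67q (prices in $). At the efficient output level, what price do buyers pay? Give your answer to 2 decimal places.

Social marginal cost = private MC + MEC = 33.44 + 2.21q.
Set SMC = demand: 33.44 + 2.21q = 37.27 - 2.67q → q* = 0.7848.
Consumer price on the demand curve at q*: 37.27 − 2.67×0.7848 = 35.1746.

P = $35.17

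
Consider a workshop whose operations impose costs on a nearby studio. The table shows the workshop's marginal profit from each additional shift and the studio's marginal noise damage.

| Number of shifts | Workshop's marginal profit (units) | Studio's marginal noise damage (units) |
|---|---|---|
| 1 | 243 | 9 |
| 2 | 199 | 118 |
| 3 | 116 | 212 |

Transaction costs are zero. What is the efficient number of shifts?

2

Bargaining reaches the level where marginal profit last exceeds marginal noise damage.
That holds through level 2 (199 ≥ 118) but not at 3 (116 < 212).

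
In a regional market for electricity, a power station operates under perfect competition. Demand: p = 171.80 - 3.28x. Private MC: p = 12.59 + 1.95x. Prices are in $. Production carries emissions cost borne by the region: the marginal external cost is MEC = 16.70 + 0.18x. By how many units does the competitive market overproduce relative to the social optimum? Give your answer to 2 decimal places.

4.10 units

Market equilibrium (private): 12.59 + 1.95x = 171.80 - 3.28x → x_m = 30.4417.
Social marginal cost = private MC + MEC = 29.29 + 2.13x.
Set SMC = demand: 29.29 + 2.13x = 171.80 - 3.28x → x* = 26.3420.
Gap = |30.4417 − 26.3420| = 4.0997.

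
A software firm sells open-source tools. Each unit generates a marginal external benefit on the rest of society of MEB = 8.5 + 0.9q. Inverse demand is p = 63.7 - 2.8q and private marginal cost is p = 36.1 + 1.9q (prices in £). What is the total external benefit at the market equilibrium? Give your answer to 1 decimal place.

£65.4

Market equilibrium (private): 36.1 + 1.9q = 63.7 - 2.8q → q_m = 5.8723.
Total external benefit = ∫₀^{q_m} (8.5 + 0.9q) dq = 8.5×5.8723 + ½×0.9×5.8723² = 65.4323.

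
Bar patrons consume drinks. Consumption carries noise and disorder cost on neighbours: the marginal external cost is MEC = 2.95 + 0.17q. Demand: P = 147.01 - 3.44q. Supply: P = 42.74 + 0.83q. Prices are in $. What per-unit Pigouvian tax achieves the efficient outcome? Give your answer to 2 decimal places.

tax = $6.83 per unit

Social marginal benefit = demand − MEC = 144.06 - 3.61q.
Set SMB = MC: 144.06 - 3.61q = 42.74 + 0.83q → q* = 22.8198.
The Pigouvian tax equals MEC at q*: 2.95 + 0.17×22.8198 = 6.8294.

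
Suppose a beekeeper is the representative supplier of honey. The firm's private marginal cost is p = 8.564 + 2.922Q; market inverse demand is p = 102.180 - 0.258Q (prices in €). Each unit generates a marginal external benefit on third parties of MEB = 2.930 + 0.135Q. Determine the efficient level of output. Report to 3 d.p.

Q* = 31.706

Social marginal cost = private MC − MEB = 5.634 + 2.787Q.
Set SMC = demand: 5.634 + 2.787Q = 102.180 - 0.258Q → Q* = 31.7064.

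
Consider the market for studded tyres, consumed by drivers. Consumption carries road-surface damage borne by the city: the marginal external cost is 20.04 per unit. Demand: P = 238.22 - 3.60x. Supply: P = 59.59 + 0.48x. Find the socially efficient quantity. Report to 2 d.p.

x* = 38.87

Social marginal benefit = demand − MEC = 218.18 - 3.60x.
Set SMB = MC: 218.18 - 3.60x = 59.59 + 0.48x → x* = 38.8701.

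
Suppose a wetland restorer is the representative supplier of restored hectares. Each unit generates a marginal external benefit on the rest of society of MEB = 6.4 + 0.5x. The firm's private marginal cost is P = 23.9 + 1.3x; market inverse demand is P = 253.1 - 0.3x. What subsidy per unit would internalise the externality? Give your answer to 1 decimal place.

subsidy = 113.5 per unit

Social marginal cost = private MC − MEB = 17.5 + 0.8x.
Set SMC = demand: 17.5 + 0.8x = 253.1 - 0.3x → x* = 214.1818.
The Pigouvian subsidy equals MEB at x*: 6.4 + 0.5×214.1818 = 113.4909.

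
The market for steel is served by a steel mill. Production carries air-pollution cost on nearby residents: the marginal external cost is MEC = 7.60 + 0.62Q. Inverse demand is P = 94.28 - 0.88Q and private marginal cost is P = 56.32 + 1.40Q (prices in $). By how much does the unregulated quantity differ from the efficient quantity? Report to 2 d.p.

Market equilibrium (private): 56.32 + 1.40Q = 94.28 - 0.88Q → Q_m = 16.6491.
Social marginal cost = private MC + MEC = 63.92 + 2.02Q.
Set SMC = demand: 63.92 + 2.02Q = 94.28 - 0.88Q → Q* = 10.4690.
Gap = |16.6491 − 10.4690| = 6.1801.

6.18 units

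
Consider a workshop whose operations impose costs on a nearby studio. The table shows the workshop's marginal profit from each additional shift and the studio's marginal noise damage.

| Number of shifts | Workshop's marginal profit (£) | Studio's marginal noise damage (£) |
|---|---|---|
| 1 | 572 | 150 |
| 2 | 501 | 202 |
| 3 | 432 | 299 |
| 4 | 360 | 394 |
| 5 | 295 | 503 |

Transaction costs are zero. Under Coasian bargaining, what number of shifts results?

Bargaining reaches the level where marginal profit last exceeds marginal noise damage.
That holds through level 3 (432 ≥ 299) but not at 4 (360 < 394).

3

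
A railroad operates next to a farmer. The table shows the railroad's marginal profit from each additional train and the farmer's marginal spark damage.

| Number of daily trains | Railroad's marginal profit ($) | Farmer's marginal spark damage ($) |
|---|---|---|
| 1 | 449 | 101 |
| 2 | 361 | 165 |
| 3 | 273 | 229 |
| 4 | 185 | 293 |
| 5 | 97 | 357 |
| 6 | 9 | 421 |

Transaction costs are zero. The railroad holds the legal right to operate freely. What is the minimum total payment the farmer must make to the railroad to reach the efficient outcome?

Left alone the railroad would choose level 6 (marginal profit stays positive).
Efficient level: k* = 3 (marginal profit ≥ marginal spark damage through 3).
The farmer must at least cover the railroad's forgone profit from cutting 6→3: 185 + 97 + 9 = 291.

$291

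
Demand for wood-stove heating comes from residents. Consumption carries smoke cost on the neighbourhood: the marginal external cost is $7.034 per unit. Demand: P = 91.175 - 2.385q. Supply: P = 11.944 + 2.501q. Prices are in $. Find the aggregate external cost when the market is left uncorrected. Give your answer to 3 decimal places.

Market equilibrium (private): 11.944 + 2.501q = 91.175 - 2.385q → q_m = 16.2159.
Total external cost = MEC × q_m = 7.034 × 16.2159 = 114.0626.

$114.063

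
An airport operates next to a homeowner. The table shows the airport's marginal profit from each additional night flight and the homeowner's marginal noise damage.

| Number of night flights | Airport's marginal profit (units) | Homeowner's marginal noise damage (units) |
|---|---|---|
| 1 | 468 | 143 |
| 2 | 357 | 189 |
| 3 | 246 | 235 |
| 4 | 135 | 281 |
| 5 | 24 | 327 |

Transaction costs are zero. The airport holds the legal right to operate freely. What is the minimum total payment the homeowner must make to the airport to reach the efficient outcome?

Left alone the airport would choose level 5 (marginal profit stays positive).
Efficient level: k* = 3 (marginal profit ≥ marginal noise damage through 3).
The homeowner must at least cover the airport's forgone profit from cutting 5→3: 135 + 24 = 159.

159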